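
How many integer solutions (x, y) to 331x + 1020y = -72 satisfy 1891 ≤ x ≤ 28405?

26

gcd(1020, 331) = 1  (1020 = 3×331 + 27, 331 = 12×27 + 7, 27 = 3×7 + 6, 7 = 1×6 + 1, 6 = 6×1).
Back-substituting, 331×(151) + 1020×(-49) = 1.
Scale by -72: particular solution (-10872, 3528); reduce x mod 1020: (348, -113).
General solution: x = 348 + 1020t, y = -113 - 331t for integer t.
1891 ≤ 348 + 1020t ≤ 28405 gives t ∈ [2, 27], which is 26 values.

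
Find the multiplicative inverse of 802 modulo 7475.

5788

gcd(7475, 802) = 1.
By Bézout, 802·(-1687) + 7475·(181) = 1.
So 802·-1687 ≡ 1 (mod 7475), and -1687 mod 7475 = 5788.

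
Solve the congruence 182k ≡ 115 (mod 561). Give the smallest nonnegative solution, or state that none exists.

164

gcd(561, 182) = 1  (561 = 3·182 + 15, 182 = 12·15 + 2, 15 = 7·2 + 1, 2 = 2·1).
1 divides 115, so solutions exist.
Back-substituting, 182·(-262) + 561·(85) = 1.
So 182·(-262) ≡ 1 (mod 561); multiply by 115: k ≡ -30130 (mod 561).
Smallest nonnegative: k = -30130 mod 561 = 164.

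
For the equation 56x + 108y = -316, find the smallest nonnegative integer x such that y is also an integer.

4

gcd(108, 56):
  108 = 1×56 + 52
  56 = 1×52 + 4
  52 = 13×4
so gcd(108, 56) = 4.
4 divides -316, so solutions exist.
Back-substitute for Bézout coefficients:
  4 = 56 - 1×52
  ... = 56×(2) + 108×(-1)
Scale by -316/4 = -79: (x₀, y₀) = (-158, 79).
General solution: x = -158 + 27t, y = 79 - 14t for integer t.
x ≥ 0: smallest is -158 mod 27 = 4 (at t = 6), with y = -5.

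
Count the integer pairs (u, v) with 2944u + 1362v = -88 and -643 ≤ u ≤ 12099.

19

gcd(2944, 1362):
  2944 = 2·1362 + 220
  1362 = 6·220 + 42
  220 = 5·42 + 10
  42 = 4·10 + 2
  10 = 5·2
so gcd(2944, 1362) = 2.
Back-substitute for Bézout coefficients:
  2 = 42 - 4·10
  ... = 2944·(-130) + 1362·(281)
Scale by -44: particular solution (5720, -12364); reduce u mod 681: (272, -588).
General solution: u = 272 + 681t, v = -588 - 1472t for integer t.
-643 ≤ 272 + 681t ≤ 12099 gives t ∈ [-1, 17], which is 19 values.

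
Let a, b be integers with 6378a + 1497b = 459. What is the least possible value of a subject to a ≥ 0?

gcd(6378, 1497):
  6378 = 4·1497 + 390
  1497 = 3·390 + 327
  390 = 1·327 + 63
  327 = 5·63 + 12
  63 = 5·12 + 3
  12 = 4·3
so gcd(6378, 1497) = 3.
3 divides 459, so solutions exist.
Back-substitute for Bézout coefficients:
  3 = 63 - 5·12
  ... = 6378·(119) + 1497·(-507)
Scale by 459/3 = 153: (a₀, b₀) = (18207, -77571).
General solution: a = 18207 + 499t, b = -77571 - 2126t for integer t.
a ≥ 0: smallest is 18207 mod 499 = 243 (at t = -36), with b = -1035.

243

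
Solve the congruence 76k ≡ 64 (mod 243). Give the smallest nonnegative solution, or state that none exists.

gcd(243, 76):
  243 = 3*76 + 15
  76 = 5*15 + 1
  15 = 15*1
so gcd(243, 76) = 1.
1 divides 64, so solutions exist.
Back-substitute for Bézout coefficients:
  1 = 76 - 5*15
  ... = 76*(16) + 243*(-5)
So 76*(16) ≡ 1 (mod 243); multiply by 64: k ≡ 1024 (mod 243).
Smallest nonnegative: k = 1024 mod 243 = 52.

52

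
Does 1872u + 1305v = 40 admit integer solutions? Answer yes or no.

no

gcd(1872, 1305):
  1872 = 1·1305 + 567
  1305 = 2·567 + 171
  567 = 3·171 + 54
  171 = 3·54 + 9
  54 = 6·9
so gcd(1872, 1305) = 9.
9 does not divide 40 (remainder 4), so no integer solutions.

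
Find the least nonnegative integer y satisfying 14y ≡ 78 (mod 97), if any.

61

gcd(97, 14):
  97 = 6·14 + 13
  14 = 1·13 + 1
  13 = 13·1
so gcd(97, 14) = 1.
1 divides 78, so solutions exist.
Back-substitute for Bézout coefficients:
  1 = 14 - 1·13
  ... = 14·(7) + 97·(-1)
So 14·(7) ≡ 1 (mod 97); multiply by 78: y ≡ 546 (mod 97).
Smallest nonnegative: y = 546 mod 97 = 61.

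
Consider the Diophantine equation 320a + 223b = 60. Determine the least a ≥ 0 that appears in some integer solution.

42

gcd(320, 223):
  320 = 1×223 + 97
  223 = 2×97 + 29
  97 = 3×29 + 10
  29 = 2×10 + 9
  10 = 1×9 + 1
  9 = 9×1
so gcd(320, 223) = 1.
1 divides 60, so solutions exist.
Back-substitute for Bézout coefficients:
  1 = 10 - 1×9
  ... = 320×(23) + 223×(-33)
Scale by 60/1 = 60: (a₀, b₀) = (1380, -1980).
General solution: a = 1380 + 223t, b = -1980 - 320t for integer t.
a ≥ 0: smallest is 1380 mod 223 = 42 (at t = -6), with b = -60.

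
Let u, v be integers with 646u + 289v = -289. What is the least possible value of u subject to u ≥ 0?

0

gcd(646, 289) = 17.
17 divides -289, so solutions exist.
By Bézout, 646·(-4) + 289·(9) = 17.
Scale by -289/17 = -17: (u₀, v₀) = (68, -153).
General solution: u = 68 + 17t, v = -153 - 38t for integer t.
u ≥ 0: smallest is 68 mod 17 = 0 (at t = -4), with v = -1.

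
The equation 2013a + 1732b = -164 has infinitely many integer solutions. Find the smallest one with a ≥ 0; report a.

172

gcd(2013, 1732):
  2013 = 1·1732 + 281
  1732 = 6·281 + 46
  281 = 6·46 + 5
  46 = 9·5 + 1
  5 = 5·1
so gcd(2013, 1732) = 1.
1 divides -164, so solutions exist.
Back-substitute for Bézout coefficients:
  1 = 46 - 9·5
  ... = 2013·(-339) + 1732·(394)
Scale by -164/1 = -164: (a₀, b₀) = (55596, -64616).
General solution: a = 55596 + 1732t, b = -64616 - 2013t for integer t.
a ≥ 0: smallest is 55596 mod 1732 = 172 (at t = -32), with b = -200.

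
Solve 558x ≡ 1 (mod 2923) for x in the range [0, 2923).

1912

gcd(2923, 558):
  2923 = 5·558 + 133
  558 = 4·133 + 26
  133 = 5·26 + 3
  26 = 8·3 + 2
  3 = 1·2 + 1
  2 = 2·1
so gcd(2923, 558) = 1.
Back-substitute for Bézout coefficients:
  1 = 3 - 1·2
  ... = 558·(-1011) + 2923·(193)
So 558·-1011 ≡ 1 (mod 2923), and -1011 mod 2923 = 1912.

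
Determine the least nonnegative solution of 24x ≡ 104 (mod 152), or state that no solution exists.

gcd(152, 24) = 8.
8 divides 104, so solutions exist.
By Bézout, 24*(-6) + 152*(1) = 8.
So 24*(-6) ≡ 8 (mod 152); multiply by 13: x ≡ -78 (mod 19).
Smallest nonnegative: x = -78 mod 19 = 17.

17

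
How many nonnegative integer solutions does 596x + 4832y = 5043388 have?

gcd(4832, 596):
  4832 = 8×596 + 64
  596 = 9×64 + 20
  64 = 3×20 + 4
  20 = 5×4
so gcd(4832, 596) = 4.
Back-substitute for Bézout coefficients:
  4 = 64 - 3×20
  ... = 596×(-227) + 4832×(28)
Scale by 1260847: one solution is (-286212269, 35303716). Reduce x mod 1208: (379, 997).
General: x = 379 + 1208t, y = 997 - 149t.
x ≥ 0 ⇒ t ≥ 0; y ≥ 0 ⇒ t ≤ 6. So t ∈ [0, 6]: 7 solutions.

7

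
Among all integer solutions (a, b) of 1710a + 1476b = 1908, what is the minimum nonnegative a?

gcd(1710, 1476):
  1710 = 1×1476 + 234
  1476 = 6×234 + 72
  234 = 3×72 + 18
  72 = 4×18
so gcd(1710, 1476) = 18.
18 divides 1908, so solutions exist.
Back-substitute for Bézout coefficients:
  18 = 234 - 3×72
  ... = 1710×(19) + 1476×(-22)
Scale by 1908/18 = 106: (a₀, b₀) = (2014, -2332).
General solution: a = 2014 + 82t, b = -2332 - 95t for integer t.
a ≥ 0: smallest is 2014 mod 82 = 46 (at t = -24), with b = -52.

46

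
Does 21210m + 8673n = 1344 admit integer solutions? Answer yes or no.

yes

gcd(21210, 8673) = 21  (21210 = 2×8673 + 3864, 8673 = 2×3864 + 945, 3864 = 4×945 + 84, 945 = 11×84 + 21, 84 = 4×21).
21 divides 1344, so integer solutions exist.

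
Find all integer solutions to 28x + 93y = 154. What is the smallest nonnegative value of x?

52

gcd(93, 28) = 1.
1 divides 154, so solutions exist.
By Bézout, 28*(10) + 93*(-3) = 1.
Scale by 154/1 = 154: (x₀, y₀) = (1540, -462).
General solution: x = 1540 + 93t, y = -462 - 28t for integer t.
x ≥ 0: smallest is 1540 mod 93 = 52 (at t = -16), with y = -14.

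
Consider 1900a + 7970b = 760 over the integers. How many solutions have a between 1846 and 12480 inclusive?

gcd(7970, 1900):
  7970 = 4*1900 + 370
  1900 = 5*370 + 50
  370 = 7*50 + 20
  50 = 2*20 + 10
  20 = 2*10
so gcd(7970, 1900) = 10.
Back-substitute for Bézout coefficients:
  10 = 50 - 2*20
  ... = 1900*(323) + 7970*(-77)
Scale by 76: particular solution (24548, -5852); reduce a mod 797: (638, -152).
General solution: a = 638 + 797t, b = -152 - 190t for integer t.
1846 ≤ 638 + 797t ≤ 12480 gives t ∈ [2, 14], which is 13 values.

13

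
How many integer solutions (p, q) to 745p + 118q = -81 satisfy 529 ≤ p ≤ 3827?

28

gcd(745, 118) = 1  (745 = 6·118 + 37, 118 = 3·37 + 7, 37 = 5·7 + 2, 7 = 3·2 + 1, 2 = 2·1).
Back-substituting, 745·(-51) + 118·(322) = 1.
Scale by -81: particular solution (4131, -26082); reduce p mod 118: (1, -7).
General solution: p = 1 + 118t, q = -7 - 745t for integer t.
529 ≤ 1 + 118t ≤ 3827 gives t ∈ [5, 32], which is 28 values.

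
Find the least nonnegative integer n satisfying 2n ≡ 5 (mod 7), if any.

6

gcd(7, 2) = 1.
1 divides 5, so solutions exist.
By Bézout, 2×(-3) + 7×(1) = 1.
So 2×(-3) ≡ 1 (mod 7); multiply by 5: n ≡ -15 (mod 7).
Smallest nonnegative: n = -15 mod 7 = 6.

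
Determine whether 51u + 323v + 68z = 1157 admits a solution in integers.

no

gcd(323, 51) = 17  (323 = 6·51 + 17, 51 = 3·17).
gcd(17, 68) = 17.
17 does not divide 1157 (remainder 1), so no integer solutions.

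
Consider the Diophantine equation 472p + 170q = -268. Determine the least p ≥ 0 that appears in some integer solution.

16

gcd(472, 170):
  472 = 2×170 + 132
  170 = 1×132 + 38
  132 = 3×38 + 18
  38 = 2×18 + 2
  18 = 9×2
so gcd(472, 170) = 2.
2 divides -268, so solutions exist.
Back-substitute for Bézout coefficients:
  2 = 38 - 2×18
  ... = 472×(-9) + 170×(25)
Scale by -268/2 = -134: (p₀, q₀) = (1206, -3350).
General solution: p = 1206 + 85t, q = -3350 - 236t for integer t.
p ≥ 0: smallest is 1206 mod 85 = 16 (at t = -14), with q = -46.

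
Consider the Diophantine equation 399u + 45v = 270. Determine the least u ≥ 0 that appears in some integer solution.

gcd(399, 45) = 3.
3 divides 270, so solutions exist.
By Bézout, 399·(7) + 45·(-62) = 3.
Scale by 270/3 = 90: (u₀, v₀) = (630, -5580).
General solution: u = 630 + 15t, v = -5580 - 133t for integer t.
u ≥ 0: smallest is 630 mod 15 = 0 (at t = -42), with v = 6.

0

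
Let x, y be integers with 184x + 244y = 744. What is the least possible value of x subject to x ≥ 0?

gcd(244, 184):
  244 = 1*184 + 60
  184 = 3*60 + 4
  60 = 15*4
so gcd(244, 184) = 4.
4 divides 744, so solutions exist.
Back-substitute for Bézout coefficients:
  4 = 184 - 3*60
  ... = 184*(4) + 244*(-3)
Scale by 744/4 = 186: (x₀, y₀) = (744, -558).
General solution: x = 744 + 61t, y = -558 - 46t for integer t.
x ≥ 0: smallest is 744 mod 61 = 12 (at t = -12), with y = -6.

12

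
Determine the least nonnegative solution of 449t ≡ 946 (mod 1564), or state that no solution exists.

gcd(1564, 449) = 1  (1564 = 3*449 + 217, 449 = 2*217 + 15, 217 = 14*15 + 7, 15 = 2*7 + 1, 7 = 7*1).
1 divides 946, so solutions exist.
Back-substituting, 449*(209) + 1564*(-60) = 1.
So 449*(209) ≡ 1 (mod 1564); multiply by 946: t ≡ 197714 (mod 1564).
Smallest nonnegative: t = 197714 mod 1564 = 650.

650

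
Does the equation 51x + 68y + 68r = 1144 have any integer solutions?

gcd(68, 51) = 17  (68 = 1×51 + 17, 51 = 3×17).
gcd(17, 68) = 17.
17 does not divide 1144 (remainder 5), so no integer solutions.

no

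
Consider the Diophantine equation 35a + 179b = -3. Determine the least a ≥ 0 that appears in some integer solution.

138

gcd(179, 35) = 1  (179 = 5*35 + 4, 35 = 8*4 + 3, 4 = 1*3 + 1, 3 = 3*1).
1 divides -3, so solutions exist.
Back-substituting, 35*(-46) + 179*(9) = 1.
Scale by -3/1 = -3: (a₀, b₀) = (138, -27).
General solution: a = 138 + 179t, b = -27 - 35t for integer t.
a ≥ 0: smallest is 138 mod 179 = 138 (at t = 0), with b = -27.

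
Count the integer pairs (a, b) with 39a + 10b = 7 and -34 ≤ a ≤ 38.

7

gcd(39, 10) = 1  (39 = 3×10 + 9, 10 = 1×9 + 1, 9 = 9×1).
Back-substituting, 39×(-1) + 10×(4) = 1.
Scale by 7: particular solution (-7, 28); reduce a mod 10: (3, -11).
General solution: a = 3 + 10t, b = -11 - 39t for integer t.
-34 ≤ 3 + 10t ≤ 38 gives t ∈ [-3, 3], which is 7 values.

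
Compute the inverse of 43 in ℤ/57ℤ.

4

gcd(57, 43) = 1.
By Bézout, 43·(4) + 57·(-3) = 1.
So 43·4 ≡ 1 (mod 57), and 4 mod 57 = 4.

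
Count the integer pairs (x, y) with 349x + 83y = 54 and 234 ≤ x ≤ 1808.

19

gcd(349, 83) = 1  (349 = 4*83 + 17, 83 = 4*17 + 15, 17 = 1*15 + 2, 15 = 7*2 + 1, 2 = 2*1).
Back-substituting, 349*(-39) + 83*(164) = 1.
Scale by 54: particular solution (-2106, 8856); reduce x mod 83: (52, -218).
General solution: x = 52 + 83t, y = -218 - 349t for integer t.
234 ≤ 52 + 83t ≤ 1808 gives t ∈ [3, 21], which is 19 values.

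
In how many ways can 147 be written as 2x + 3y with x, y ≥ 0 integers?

25

gcd(3, 2):
  3 = 1×2 + 1
  2 = 2×1
so gcd(3, 2) = 1.
Back-substitute for Bézout coefficients:
  1 = 3 - 1×2
  ... = 2×(-1) + 3×(1)
Scale by 147: one solution is (-147, 147). Reduce x mod 3: (0, 49).
General: x = 0 + 3t, y = 49 - 2t.
x ≥ 0 ⇒ t ≥ 0; y ≥ 0 ⇒ t ≤ 24. So t ∈ [0, 24]: 25 solutions.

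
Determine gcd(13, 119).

gcd(119, 13):
  119 = 9·13 + 2
  13 = 6·2 + 1
  2 = 2·1
so gcd(119, 13) = 1.

1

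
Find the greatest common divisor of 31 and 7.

gcd(31, 7):
  31 = 4*7 + 3
  7 = 2*3 + 1
  3 = 3*1
so gcd(31, 7) = 1.

1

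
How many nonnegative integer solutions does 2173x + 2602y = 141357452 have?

25

gcd(2602, 2173):
  2602 = 1×2173 + 429
  2173 = 5×429 + 28
  429 = 15×28 + 9
  28 = 3×9 + 1
  9 = 9×1
so gcd(2602, 2173) = 1.
Back-substitute for Bézout coefficients:
  1 = 28 - 3×9
  ... = 2173×(279) + 2602×(-233)
Scale by 141357452: one solution is (39438729108, -32936286316). Reduce x mod 2602: (1744, 52870).
General: x = 1744 + 2602t, y = 52870 - 2173t.
x ≥ 0 ⇒ t ≥ 0; y ≥ 0 ⇒ t ≤ 24. So t ∈ [0, 24]: 25 solutions.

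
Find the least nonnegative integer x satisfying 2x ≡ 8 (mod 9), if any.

gcd(9, 2) = 1  (9 = 4×2 + 1, 2 = 2×1).
1 divides 8, so solutions exist.
Back-substituting, 2×(-4) + 9×(1) = 1.
So 2×(-4) ≡ 1 (mod 9); multiply by 8: x ≡ -32 (mod 9).
Smallest nonnegative: x = -32 mod 9 = 4.

4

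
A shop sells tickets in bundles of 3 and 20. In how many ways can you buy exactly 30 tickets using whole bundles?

Need nonnegative integers with 3j + 20k = 30.
gcd(3, 20) = 1, and 3·(7) + 20·(-1) = 1.
So (j₀, k₀) = (210, -30); general j = 210 + 20t, k = -30 - 3t.
j ≥ 0 ⇒ t ≥ -10; k ≥ 0 ⇒ t ≤ -10. That's 1 value of t.

1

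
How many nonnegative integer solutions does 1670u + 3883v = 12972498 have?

gcd(3883, 1670) = 1  (3883 = 2×1670 + 543, 1670 = 3×543 + 41, 543 = 13×41 + 10, 41 = 4×10 + 1, 10 = 10×1).
Back-substituting, 1670×(379) + 3883×(-163) = 1.
Scale by 12972498: one solution is (4916576742, -2114517174). Reduce u mod 3883: (3685, 1756).
General: u = 3685 + 3883t, v = 1756 - 1670t.
u ≥ 0 ⇒ t ≥ 0; v ≥ 0 ⇒ t ≤ 1. So t ∈ [0, 1]: 2 solutions.

2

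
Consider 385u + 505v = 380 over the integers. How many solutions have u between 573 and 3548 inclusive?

30

gcd(505, 385) = 5  (505 = 1*385 + 120, 385 = 3*120 + 25, 120 = 4*25 + 20, 25 = 1*20 + 5, 20 = 4*5).
Back-substituting, 385*(21) + 505*(-16) = 5.
Scale by 76: particular solution (1596, -1216); reduce u mod 101: (81, -61).
General solution: u = 81 + 101t, v = -61 - 77t for integer t.
573 ≤ 81 + 101t ≤ 3548 gives t ∈ [5, 34], which is 30 values.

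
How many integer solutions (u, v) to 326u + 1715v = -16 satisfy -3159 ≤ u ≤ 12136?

9

gcd(1715, 326) = 1.
By Bézout, 326×(121) + 1715×(-23) = 1.
Particular solution: (1494, -284).
General solution: u = 1494 + 1715t, v = -284 - 326t for integer t.
-3159 ≤ 1494 + 1715t ≤ 12136 gives t ∈ [-2, 6], which is 9 values.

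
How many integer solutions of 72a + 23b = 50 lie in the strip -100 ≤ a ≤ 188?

12

gcd(72, 23) = 1  (72 = 3*23 + 3, 23 = 7*3 + 2, 3 = 1*2 + 1, 2 = 2*1).
Back-substituting, 72*(8) + 23*(-25) = 1.
Scale by 50: particular solution (400, -1250); reduce a mod 23: (9, -26).
General solution: a = 9 + 23t, b = -26 - 72t for integer t.
-100 ≤ 9 + 23t ≤ 188 gives t ∈ [-4, 7], which is 12 values.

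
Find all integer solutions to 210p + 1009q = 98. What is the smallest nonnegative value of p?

135

gcd(1009, 210):
  1009 = 4×210 + 169
  210 = 1×169 + 41
  169 = 4×41 + 5
  41 = 8×5 + 1
  5 = 5×1
so gcd(1009, 210) = 1.
1 divides 98, so solutions exist.
Back-substitute for Bézout coefficients:
  1 = 41 - 8×5
  ... = 210×(197) + 1009×(-41)
Scale by 98/1 = 98: (p₀, q₀) = (19306, -4018).
General solution: p = 19306 + 1009t, q = -4018 - 210t for integer t.
p ≥ 0: smallest is 19306 mod 1009 = 135 (at t = -19), with q = -28.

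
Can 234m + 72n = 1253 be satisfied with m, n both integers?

gcd(234, 72):
  234 = 3*72 + 18
  72 = 4*18
so gcd(234, 72) = 18.
18 does not divide 1253 (remainder 11), so no integer solutions.

no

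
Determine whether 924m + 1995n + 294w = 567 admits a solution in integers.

gcd(1995, 924):
  1995 = 2·924 + 147
  924 = 6·147 + 42
  147 = 3·42 + 21
  42 = 2·21
so gcd(1995, 924) = 21.
gcd(21, 294) = 21.
21 divides 567, so integer solutions exist.

yes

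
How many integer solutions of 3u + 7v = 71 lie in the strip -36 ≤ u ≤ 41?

gcd(7, 3) = 1.
By Bézout, 3×(-2) + 7×(1) = 1.
Particular solution: (5, 8).
General solution: u = 5 + 7t, v = 8 - 3t for integer t.
-36 ≤ 5 + 7t ≤ 41 gives t ∈ [-5, 5], which is 11 values.

11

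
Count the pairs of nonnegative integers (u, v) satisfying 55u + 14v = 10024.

14

gcd(55, 14) = 1.
By Bézout, 55*(-1) + 14*(4) = 1.
One solution: (0, 716).
General: u = 0 + 14t, v = 716 - 55t.
u ≥ 0 ⇒ t ≥ 0; v ≥ 0 ⇒ t ≤ 13. So t ∈ [0, 13]: 14 solutions.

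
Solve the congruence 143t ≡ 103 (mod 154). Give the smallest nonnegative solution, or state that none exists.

no solution

gcd(154, 143) = 11.
11 does not divide 103, so the congruence has no solution.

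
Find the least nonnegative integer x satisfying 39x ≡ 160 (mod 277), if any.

gcd(277, 39) = 1  (277 = 7·39 + 4, 39 = 9·4 + 3, 4 = 1·3 + 1, 3 = 3·1).
1 divides 160, so solutions exist.
Back-substituting, 39·(-71) + 277·(10) = 1.
So 39·(-71) ≡ 1 (mod 277); multiply by 160: x ≡ -11360 (mod 277).
Smallest nonnegative: x = -11360 mod 277 = 274.

274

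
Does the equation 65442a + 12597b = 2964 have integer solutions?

yes

gcd(65442, 12597) = 39  (65442 = 5*12597 + 2457, 12597 = 5*2457 + 312, 2457 = 7*312 + 273, 312 = 1*273 + 39, 273 = 7*39).
39 divides 2964, so integer solutions exist.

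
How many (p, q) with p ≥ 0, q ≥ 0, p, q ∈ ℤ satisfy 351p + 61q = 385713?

gcd(351, 61) = 1.
By Bézout, 351×(4) + 61×(-23) = 1.
One solution: (40, 6093).
General: p = 40 + 61t, q = 6093 - 351t.
p ≥ 0 ⇒ t ≥ 0; q ≥ 0 ⇒ t ≤ 17. So t ∈ [0, 17]: 18 solutions.

18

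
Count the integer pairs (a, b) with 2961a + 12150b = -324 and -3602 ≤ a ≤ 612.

gcd(12150, 2961) = 9.
By Bézout, 2961*(119) + 12150*(-29) = 9.
Particular solution: (1116, -272).
General solution: a = 1116 + 1350t, b = -272 - 329t for integer t.
-3602 ≤ 1116 + 1350t ≤ 612 gives t ∈ [-3, -1], which is 3 values.

3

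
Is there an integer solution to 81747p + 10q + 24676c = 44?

gcd(81747, 10) = 1.
gcd(1, 24676) = 1.
1 divides 44, so integer solutions exist.

yes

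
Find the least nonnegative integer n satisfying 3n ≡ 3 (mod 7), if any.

gcd(7, 3) = 1  (7 = 2×3 + 1, 3 = 3×1).
1 divides 3, so solutions exist.
Back-substituting, 3×(-2) + 7×(1) = 1.
So 3×(-2) ≡ 1 (mod 7); multiply by 3: n ≡ -6 (mod 7).
Smallest nonnegative: n = -6 mod 7 = 1.

1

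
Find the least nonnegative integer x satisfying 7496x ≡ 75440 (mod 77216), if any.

5758

gcd(77216, 7496):
  77216 = 10·7496 + 2256
  7496 = 3·2256 + 728
  2256 = 3·728 + 72
  728 = 10·72 + 8
  72 = 9·8
so gcd(77216, 7496) = 8.
8 divides 75440, so solutions exist.
Back-substitute for Bézout coefficients:
  8 = 728 - 10·72
  ... = 7496·(1061) + 77216·(-103)
So 7496·(1061) ≡ 8 (mod 77216); multiply by 9430: x ≡ 10005230 (mod 9652).
Smallest nonnegative: x = 10005230 mod 9652 = 5758.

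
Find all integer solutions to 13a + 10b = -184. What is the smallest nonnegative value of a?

2

gcd(13, 10):
  13 = 1*10 + 3
  10 = 3*3 + 1
  3 = 3*1
so gcd(13, 10) = 1.
1 divides -184, so solutions exist.
Back-substitute for Bézout coefficients:
  1 = 10 - 3*3
  ... = 13*(-3) + 10*(4)
Scale by -184/1 = -184: (a₀, b₀) = (552, -736).
General solution: a = 552 + 10t, b = -736 - 13t for integer t.
a ≥ 0: smallest is 552 mod 10 = 2 (at t = -55), with b = -21.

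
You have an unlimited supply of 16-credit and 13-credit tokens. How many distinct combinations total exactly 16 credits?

Need nonnegative integers with 16j + 13k = 16.
gcd(16, 13) = 1, and 16·(-4) + 13·(5) = 1.
So (j₀, k₀) = (-64, 80); general j = -64 + 13t, k = 80 - 16t.
j ≥ 0 ⇒ t ≥ 5; k ≥ 0 ⇒ t ≤ 5. That's 1 value of t.

1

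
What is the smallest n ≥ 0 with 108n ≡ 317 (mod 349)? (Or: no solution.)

297

gcd(349, 108) = 1.
1 divides 317, so solutions exist.
By Bézout, 108*(-42) + 349*(13) = 1.
So 108*(-42) ≡ 1 (mod 349); multiply by 317: n ≡ -13314 (mod 349).
Smallest nonnegative: n = -13314 mod 349 = 297.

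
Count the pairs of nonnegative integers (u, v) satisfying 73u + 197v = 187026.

gcd(197, 73):
  197 = 2×73 + 51
  73 = 1×51 + 22
  51 = 2×22 + 7
  22 = 3×7 + 1
  7 = 7×1
so gcd(197, 73) = 1.
Back-substitute for Bézout coefficients:
  1 = 22 - 3×7
  ... = 73×(27) + 197×(-10)
Scale by 187026: one solution is (5049702, -1870260). Reduce u mod 197: (1, 949).
General: u = 1 + 197t, v = 949 - 73t.
u ≥ 0 ⇒ t ≥ 0; v ≥ 0 ⇒ t ≤ 13. So t ∈ [0, 13]: 14 solutions.

14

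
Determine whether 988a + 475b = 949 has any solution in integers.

gcd(988, 475):
  988 = 2·475 + 38
  475 = 12·38 + 19
  38 = 2·19
so gcd(988, 475) = 19.
19 does not divide 949 (remainder 18), so no integer solutions.

no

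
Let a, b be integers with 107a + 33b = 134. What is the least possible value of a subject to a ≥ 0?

gcd(107, 33) = 1.
1 divides 134, so solutions exist.
By Bézout, 107×(-4) + 33×(13) = 1.
Scale by 134/1 = 134: (a₀, b₀) = (-536, 1742).
General solution: a = -536 + 33t, b = 1742 - 107t for integer t.
a ≥ 0: smallest is -536 mod 33 = 25 (at t = 17), with b = -77.

25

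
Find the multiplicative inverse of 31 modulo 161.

gcd(161, 31) = 1  (161 = 5·31 + 6, 31 = 5·6 + 1, 6 = 6·1).
Back-substituting, 31·(26) + 161·(-5) = 1.
So 31·26 ≡ 1 (mod 161), and 26 mod 161 = 26.

26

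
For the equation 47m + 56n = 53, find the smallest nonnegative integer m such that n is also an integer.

gcd(56, 47):
  56 = 1×47 + 9
  47 = 5×9 + 2
  9 = 4×2 + 1
  2 = 2×1
so gcd(56, 47) = 1.
1 divides 53, so solutions exist.
Back-substitute for Bézout coefficients:
  1 = 9 - 4×2
  ... = 47×(-25) + 56×(21)
Scale by 53/1 = 53: (m₀, n₀) = (-1325, 1113).
General solution: m = -1325 + 56t, n = 1113 - 47t for integer t.
m ≥ 0: smallest is -1325 mod 56 = 19 (at t = 24), with n = -15.

19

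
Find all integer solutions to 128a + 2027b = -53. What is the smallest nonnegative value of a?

1504

gcd(2027, 128):
  2027 = 15·128 + 107
  128 = 1·107 + 21
  107 = 5·21 + 2
  21 = 10·2 + 1
  2 = 2·1
so gcd(2027, 128) = 1.
1 divides -53, so solutions exist.
Back-substitute for Bézout coefficients:
  1 = 21 - 10·2
  ... = 128·(966) + 2027·(-61)
Scale by -53/1 = -53: (a₀, b₀) = (-51198, 3233).
General solution: a = -51198 + 2027t, b = 3233 - 128t for integer t.
a ≥ 0: smallest is -51198 mod 2027 = 1504 (at t = 26), with b = -95.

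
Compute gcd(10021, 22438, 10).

1

gcd(22438, 10021) = 1.
gcd(1, 10) = 1.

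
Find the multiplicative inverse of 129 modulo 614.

119

gcd(614, 129) = 1.
By Bézout, 129*(119) + 614*(-25) = 1.
So 129*119 ≡ 1 (mod 614), and 119 mod 614 = 119.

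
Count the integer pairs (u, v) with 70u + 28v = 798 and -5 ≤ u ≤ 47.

gcd(70, 28) = 14.
By Bézout, 70·(1) + 28·(-2) = 14.
Particular solution: (1, 26).
General solution: u = 1 + 2t, v = 26 - 5t for integer t.
-5 ≤ 1 + 2t ≤ 47 gives t ∈ [-3, 23], which is 27 values.

27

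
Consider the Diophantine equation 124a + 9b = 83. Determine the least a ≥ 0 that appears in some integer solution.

8

gcd(124, 9):
  124 = 13×9 + 7
  9 = 1×7 + 2
  7 = 3×2 + 1
  2 = 2×1
so gcd(124, 9) = 1.
1 divides 83, so solutions exist.
Back-substitute for Bézout coefficients:
  1 = 7 - 3×2
  ... = 124×(4) + 9×(-55)
Scale by 83/1 = 83: (a₀, b₀) = (332, -4565).
General solution: a = 332 + 9t, b = -4565 - 124t for integer t.
a ≥ 0: smallest is 332 mod 9 = 8 (at t = -36), with b = -101.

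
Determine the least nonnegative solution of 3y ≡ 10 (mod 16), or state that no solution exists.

gcd(16, 3) = 1.
1 divides 10, so solutions exist.
By Bézout, 3×(-5) + 16×(1) = 1.
So 3×(-5) ≡ 1 (mod 16); multiply by 10: y ≡ -50 (mod 16).
Smallest nonnegative: y = -50 mod 16 = 14.

14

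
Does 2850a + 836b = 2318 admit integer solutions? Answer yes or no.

yes

gcd(2850, 836) = 38.
38 divides 2318, so integer solutions exist.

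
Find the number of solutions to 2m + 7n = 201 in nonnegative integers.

gcd(7, 2):
  7 = 3×2 + 1
  2 = 2×1
so gcd(7, 2) = 1.
Back-substitute for Bézout coefficients:
  1 = 7 - 3×2
  ... = 2×(-3) + 7×(1)
Scale by 201: one solution is (-603, 201). Reduce m mod 7: (6, 27).
General: m = 6 + 7t, n = 27 - 2t.
m ≥ 0 ⇒ t ≥ 0; n ≥ 0 ⇒ t ≤ 13. So t ∈ [0, 13]: 14 solutions.

14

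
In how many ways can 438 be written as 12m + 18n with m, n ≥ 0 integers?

12

gcd(18, 12) = 6.
By Bézout, 12×(-1) + 18×(1) = 6.
One solution: (2, 23).
General: m = 2 + 3t, n = 23 - 2t.
m ≥ 0 ⇒ t ≥ 0; n ≥ 0 ⇒ t ≤ 11. So t ∈ [0, 11]: 12 solutions.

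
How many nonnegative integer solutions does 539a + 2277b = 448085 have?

gcd(2277, 539) = 11  (2277 = 4×539 + 121, 539 = 4×121 + 55, 121 = 2×55 + 11, 55 = 5×11).
Back-substituting, 539×(-38) + 2277×(9) = 11.
Scale by 40735: one solution is (-1547930, 366615). Reduce a mod 207: (16, 193).
General: a = 16 + 207t, b = 193 - 49t.
a ≥ 0 ⇒ t ≥ 0; b ≥ 0 ⇒ t ≤ 3. So t ∈ [0, 3]: 4 solutions.

4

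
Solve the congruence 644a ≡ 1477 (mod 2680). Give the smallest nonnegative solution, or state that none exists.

no solution

gcd(2680, 644) = 4.
4 does not divide 1477, so the congruence has no solution.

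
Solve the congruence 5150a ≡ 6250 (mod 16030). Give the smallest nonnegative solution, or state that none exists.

gcd(16030, 5150):
  16030 = 3*5150 + 580
  5150 = 8*580 + 510
  580 = 1*510 + 70
  510 = 7*70 + 20
  70 = 3*20 + 10
  20 = 2*10
so gcd(16030, 5150) = 10.
10 divides 6250, so solutions exist.
Back-substitute for Bézout coefficients:
  10 = 70 - 3*20
  ... = 5150*(-691) + 16030*(222)
So 5150*(-691) ≡ 10 (mod 16030); multiply by 625: a ≡ -431875 (mod 1603).
Smallest nonnegative: a = -431875 mod 1603 = 935.

935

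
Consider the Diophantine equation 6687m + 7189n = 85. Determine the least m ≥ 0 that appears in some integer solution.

gcd(7189, 6687):
  7189 = 1×6687 + 502
  6687 = 13×502 + 161
  502 = 3×161 + 19
  161 = 8×19 + 9
  19 = 2×9 + 1
  9 = 9×1
so gcd(7189, 6687) = 1.
1 divides 85, so solutions exist.
Back-substitute for Bézout coefficients:
  1 = 19 - 2×9
  ... = 6687×(-759) + 7189×(706)
Scale by 85/1 = 85: (m₀, n₀) = (-64515, 60010).
General solution: m = -64515 + 7189t, n = 60010 - 6687t for integer t.
m ≥ 0: smallest is -64515 mod 7189 = 186 (at t = 9), with n = -173.

186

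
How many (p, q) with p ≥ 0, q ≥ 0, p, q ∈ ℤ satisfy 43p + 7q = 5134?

gcd(43, 7) = 1.
By Bézout, 43·(1) + 7·(-6) = 1.
One solution: (3, 715).
General: p = 3 + 7t, q = 715 - 43t.
p ≥ 0 ⇒ t ≥ 0; q ≥ 0 ⇒ t ≤ 16. So t ∈ [0, 16]: 17 solutions.

17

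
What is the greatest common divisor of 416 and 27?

gcd(416, 27):
  416 = 15*27 + 11
  27 = 2*11 + 5
  11 = 2*5 + 1
  5 = 5*1
so gcd(416, 27) = 1.

1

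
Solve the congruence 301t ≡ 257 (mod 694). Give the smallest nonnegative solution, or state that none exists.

183

gcd(694, 301) = 1.
1 divides 257, so solutions exist.
By Bézout, 301×(-83) + 694×(36) = 1.
So 301×(-83) ≡ 1 (mod 694); multiply by 257: t ≡ -21331 (mod 694).
Smallest nonnegative: t = -21331 mod 694 = 183.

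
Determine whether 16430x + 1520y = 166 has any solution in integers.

no

gcd(16430, 1520) = 10.
10 does not divide 166 (remainder 6), so no integer solutions.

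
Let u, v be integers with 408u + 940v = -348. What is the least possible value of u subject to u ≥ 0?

89

gcd(940, 408):
  940 = 2×408 + 124
  408 = 3×124 + 36
  124 = 3×36 + 16
  36 = 2×16 + 4
  16 = 4×4
so gcd(940, 408) = 4.
4 divides -348, so solutions exist.
Back-substitute for Bézout coefficients:
  4 = 36 - 2×16
  ... = 408×(53) + 940×(-23)
Scale by -348/4 = -87: (u₀, v₀) = (-4611, 2001).
General solution: u = -4611 + 235t, v = 2001 - 102t for integer t.
u ≥ 0: smallest is -4611 mod 235 = 89 (at t = 20), with v = -39.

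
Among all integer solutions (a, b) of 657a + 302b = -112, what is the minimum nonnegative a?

260

gcd(657, 302) = 1.
1 divides -112, so solutions exist.
By Bézout, 657·(57) + 302·(-124) = 1.
Scale by -112/1 = -112: (a₀, b₀) = (-6384, 13888).
General solution: a = -6384 + 302t, b = 13888 - 657t for integer t.
a ≥ 0: smallest is -6384 mod 302 = 260 (at t = 22), with b = -566.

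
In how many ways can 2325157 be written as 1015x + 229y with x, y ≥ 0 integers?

gcd(1015, 229):
  1015 = 4×229 + 99
  229 = 2×99 + 31
  99 = 3×31 + 6
  31 = 5×6 + 1
  6 = 6×1
so gcd(1015, 229) = 1.
Back-substitute for Bézout coefficients:
  1 = 31 - 5×6
  ... = 1015×(-37) + 229×(164)
Scale by 2325157: one solution is (-86030809, 381325748). Reduce x mod 229: (140, 9533).
General: x = 140 + 229t, y = 9533 - 1015t.
x ≥ 0 ⇒ t ≥ 0; y ≥ 0 ⇒ t ≤ 9. So t ∈ [0, 9]: 10 solutions.

10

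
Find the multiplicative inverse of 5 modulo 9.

gcd(9, 5) = 1  (9 = 1×5 + 4, 5 = 1×4 + 1, 4 = 4×1).
Back-substituting, 5×(2) + 9×(-1) = 1.
So 5×2 ≡ 1 (mod 9), and 2 mod 9 = 2.

2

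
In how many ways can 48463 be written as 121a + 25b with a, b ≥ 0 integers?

16

gcd(121, 25) = 1.
By Bézout, 121×(6) + 25×(-29) = 1.
One solution: (3, 1924).
General: a = 3 + 25t, b = 1924 - 121t.
a ≥ 0 ⇒ t ≥ 0; b ≥ 0 ⇒ t ≤ 15. So t ∈ [0, 15]: 16 solutions.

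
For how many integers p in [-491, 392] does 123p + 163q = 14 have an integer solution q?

gcd(163, 123) = 1  (163 = 1*123 + 40, 123 = 3*40 + 3, 40 = 13*3 + 1, 3 = 3*1).
Back-substituting, 123*(-53) + 163*(40) = 1.
Scale by 14: particular solution (-742, 560); reduce p mod 163: (73, -55).
General solution: p = 73 + 163t, q = -55 - 123t for integer t.
-491 ≤ 73 + 163t ≤ 392 gives t ∈ [-3, 1], which is 5 values.

5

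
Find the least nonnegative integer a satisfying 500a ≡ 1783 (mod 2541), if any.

gcd(2541, 500) = 1  (2541 = 5×500 + 41, 500 = 12×41 + 8, 41 = 5×8 + 1, 8 = 8×1).
1 divides 1783, so solutions exist.
Back-substituting, 500×(-310) + 2541×(61) = 1.
So 500×(-310) ≡ 1 (mod 2541); multiply by 1783: a ≡ -552730 (mod 2541).
Smallest nonnegative: a = -552730 mod 2541 = 1208.

1208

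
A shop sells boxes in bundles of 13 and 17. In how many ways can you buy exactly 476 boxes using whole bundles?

Need nonnegative integers with 13j + 17k = 476.
gcd(13, 17) = 1, and 13·(4) + 17·(-3) = 1.
So (j₀, k₀) = (1904, -1428); general j = 1904 + 17t, k = -1428 - 13t.
j ≥ 0 ⇒ t ≥ -112; k ≥ 0 ⇒ t ≤ -110. That's 3 values of t.

3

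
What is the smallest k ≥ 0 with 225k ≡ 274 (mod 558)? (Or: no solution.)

no solution

gcd(558, 225):
  558 = 2×225 + 108
  225 = 2×108 + 9
  108 = 12×9
so gcd(558, 225) = 9.
9 does not divide 274, so the congruence has no solution.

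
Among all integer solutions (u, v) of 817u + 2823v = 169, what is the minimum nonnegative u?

1099

gcd(2823, 817) = 1.
1 divides 169, so solutions exist.
By Bézout, 817*(-812) + 2823*(235) = 1.
Scale by 169/1 = 169: (u₀, v₀) = (-137228, 39715).
General solution: u = -137228 + 2823t, v = 39715 - 817t for integer t.
u ≥ 0: smallest is -137228 mod 2823 = 1099 (at t = 49), with v = -318.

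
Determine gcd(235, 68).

1

gcd(235, 68) = 1  (235 = 3×68 + 31, 68 = 2×31 + 6, 31 = 5×6 + 1, 6 = 6×1).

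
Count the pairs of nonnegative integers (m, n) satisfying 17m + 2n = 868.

gcd(17, 2) = 1.
By Bézout, 17·(1) + 2·(-8) = 1.
One solution: (0, 434).
General: m = 0 + 2t, n = 434 - 17t.
m ≥ 0 ⇒ t ≥ 0; n ≥ 0 ⇒ t ≤ 25. So t ∈ [0, 25]: 26 solutions.

26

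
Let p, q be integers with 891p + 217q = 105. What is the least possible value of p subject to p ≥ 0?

gcd(891, 217):
  891 = 4·217 + 23
  217 = 9·23 + 10
  23 = 2·10 + 3
  10 = 3·3 + 1
  3 = 3·1
so gcd(891, 217) = 1.
1 divides 105, so solutions exist.
Back-substitute for Bézout coefficients:
  1 = 10 - 3·3
  ... = 891·(-66) + 217·(271)
Scale by 105/1 = 105: (p₀, q₀) = (-6930, 28455).
General solution: p = -6930 + 217t, q = 28455 - 891t for integer t.
p ≥ 0: smallest is -6930 mod 217 = 14 (at t = 32), with q = -57.

14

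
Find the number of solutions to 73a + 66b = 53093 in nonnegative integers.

gcd(73, 66) = 1  (73 = 1*66 + 7, 66 = 9*7 + 3, 7 = 2*3 + 1, 3 = 3*1).
Back-substituting, 73*(19) + 66*(-21) = 1.
Scale by 53093: one solution is (1008767, -1114953). Reduce a mod 66: (23, 779).
General: a = 23 + 66t, b = 779 - 73t.
a ≥ 0 ⇒ t ≥ 0; b ≥ 0 ⇒ t ≤ 10. So t ∈ [0, 10]: 11 solutions.

11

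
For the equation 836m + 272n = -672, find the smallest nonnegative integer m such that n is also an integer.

48

gcd(836, 272):
  836 = 3*272 + 20
  272 = 13*20 + 12
  20 = 1*12 + 8
  12 = 1*8 + 4
  8 = 2*4
so gcd(836, 272) = 4.
4 divides -672, so solutions exist.
Back-substitute for Bézout coefficients:
  4 = 12 - 1*8
  ... = 836*(-27) + 272*(83)
Scale by -672/4 = -168: (m₀, n₀) = (4536, -13944).
General solution: m = 4536 + 68t, n = -13944 - 209t for integer t.
m ≥ 0: smallest is 4536 mod 68 = 48 (at t = -66), with n = -150.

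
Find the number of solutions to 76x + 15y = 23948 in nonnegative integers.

21

gcd(76, 15) = 1  (76 = 5·15 + 1, 15 = 15·1).
Back-substituting, 76·(1) + 15·(-5) = 1.
Scale by 23948: one solution is (23948, -119740). Reduce x mod 15: (8, 1556).
General: x = 8 + 15t, y = 1556 - 76t.
x ≥ 0 ⇒ t ≥ 0; y ≥ 0 ⇒ t ≤ 20. So t ∈ [0, 20]: 21 solutions.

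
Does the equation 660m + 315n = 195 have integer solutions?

yes

gcd(660, 315):
  660 = 2*315 + 30
  315 = 10*30 + 15
  30 = 2*15
so gcd(660, 315) = 15.
15 divides 195, so integer solutions exist.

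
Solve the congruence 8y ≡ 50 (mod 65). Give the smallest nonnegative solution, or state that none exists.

55

gcd(65, 8) = 1  (65 = 8*8 + 1, 8 = 8*1).
1 divides 50, so solutions exist.
Back-substituting, 8*(-8) + 65*(1) = 1.
So 8*(-8) ≡ 1 (mod 65); multiply by 50: y ≡ -400 (mod 65).
Smallest nonnegative: y = -400 mod 65 = 55.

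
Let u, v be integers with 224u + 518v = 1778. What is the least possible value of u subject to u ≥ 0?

1

gcd(518, 224):
  518 = 2*224 + 70
  224 = 3*70 + 14
  70 = 5*14
so gcd(518, 224) = 14.
14 divides 1778, so solutions exist.
Back-substitute for Bézout coefficients:
  14 = 224 - 3*70
  ... = 224*(7) + 518*(-3)
Scale by 1778/14 = 127: (u₀, v₀) = (889, -381).
General solution: u = 889 + 37t, v = -381 - 16t for integer t.
u ≥ 0: smallest is 889 mod 37 = 1 (at t = -24), with v = 3.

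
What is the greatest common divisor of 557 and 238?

1

gcd(557, 238):
  557 = 2×238 + 81
  238 = 2×81 + 76
  81 = 1×76 + 5
  76 = 15×5 + 1
  5 = 5×1
so gcd(557, 238) = 1.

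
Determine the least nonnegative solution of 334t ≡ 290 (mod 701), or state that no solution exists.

471

gcd(701, 334) = 1.
1 divides 290, so solutions exist.
By Bézout, 334×(-170) + 701×(81) = 1.
So 334×(-170) ≡ 1 (mod 701); multiply by 290: t ≡ -49300 (mod 701).
Smallest nonnegative: t = -49300 mod 701 = 471.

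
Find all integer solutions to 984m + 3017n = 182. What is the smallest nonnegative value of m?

595

gcd(3017, 984) = 1  (3017 = 3·984 + 65, 984 = 15·65 + 9, 65 = 7·9 + 2, 9 = 4·2 + 1, 2 = 2·1).
1 divides 182, so solutions exist.
Back-substituting, 984·(1346) + 3017·(-439) = 1.
Scale by 182/1 = 182: (m₀, n₀) = (244972, -79898).
General solution: m = 244972 + 3017t, n = -79898 - 984t for integer t.
m ≥ 0: smallest is 244972 mod 3017 = 595 (at t = -81), with n = -194.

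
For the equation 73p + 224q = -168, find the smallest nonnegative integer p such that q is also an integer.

gcd(224, 73) = 1.
1 divides -168, so solutions exist.
By Bézout, 73×(89) + 224×(-29) = 1.
Scale by -168/1 = -168: (p₀, q₀) = (-14952, 4872).
General solution: p = -14952 + 224t, q = 4872 - 73t for integer t.
p ≥ 0: smallest is -14952 mod 224 = 56 (at t = 67), with q = -19.

56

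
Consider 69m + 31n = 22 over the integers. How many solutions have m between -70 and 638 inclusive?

gcd(69, 31) = 1.
By Bézout, 69·(9) + 31·(-20) = 1.
Particular solution: (12, -26).
General solution: m = 12 + 31t, n = -26 - 69t for integer t.
-70 ≤ 12 + 31t ≤ 638 gives t ∈ [-2, 20], which is 23 values.

23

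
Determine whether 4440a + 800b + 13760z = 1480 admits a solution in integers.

yes

gcd(4440, 800) = 40  (4440 = 5×800 + 440, 800 = 1×440 + 360, 440 = 1×360 + 80, 360 = 4×80 + 40, 80 = 2×40).
gcd(40, 13760) = 40.
40 divides 1480, so integer solutions exist.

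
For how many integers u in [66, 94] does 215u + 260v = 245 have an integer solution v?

gcd(260, 215) = 5  (260 = 1·215 + 45, 215 = 4·45 + 35, 45 = 1·35 + 10, 35 = 3·10 + 5, 10 = 2·5).
Back-substituting, 215·(23) + 260·(-19) = 5.
Scale by 49: particular solution (1127, -931); reduce u mod 52: (35, -28).
General solution: u = 35 + 52t, v = -28 - 43t for integer t.
66 ≤ 35 + 52t ≤ 94 gives t ∈ [1, 1], which is 1 value.

1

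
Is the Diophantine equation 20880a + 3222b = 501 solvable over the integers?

no

gcd(20880, 3222) = 18  (20880 = 6·3222 + 1548, 3222 = 2·1548 + 126, 1548 = 12·126 + 36, 126 = 3·36 + 18, 36 = 2·18).
18 does not divide 501 (remainder 15), so no integer solutions.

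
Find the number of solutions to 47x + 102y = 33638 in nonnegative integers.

gcd(102, 47):
  102 = 2×47 + 8
  47 = 5×8 + 7
  8 = 1×7 + 1
  7 = 7×1
so gcd(102, 47) = 1.
Back-substitute for Bézout coefficients:
  1 = 8 - 1×7
  ... = 47×(-13) + 102×(6)
Scale by 33638: one solution is (-437294, 201828). Reduce x mod 102: (82, 292).
General: x = 82 + 102t, y = 292 - 47t.
x ≥ 0 ⇒ t ≥ 0; y ≥ 0 ⇒ t ≤ 6. So t ∈ [0, 6]: 7 solutions.

7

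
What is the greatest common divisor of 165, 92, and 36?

gcd(165, 92) = 1.
gcd(1, 36) = 1.

1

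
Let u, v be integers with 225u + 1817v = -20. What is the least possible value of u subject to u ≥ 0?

1292

gcd(1817, 225) = 1.
1 divides -20, so solutions exist.
By Bézout, 225*(-428) + 1817*(53) = 1.
Scale by -20/1 = -20: (u₀, v₀) = (8560, -1060).
General solution: u = 8560 + 1817t, v = -1060 - 225t for integer t.
u ≥ 0: smallest is 8560 mod 1817 = 1292 (at t = -4), with v = -160.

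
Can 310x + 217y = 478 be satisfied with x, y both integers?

gcd(310, 217) = 31  (310 = 1×217 + 93, 217 = 2×93 + 31, 93 = 3×31).
31 does not divide 478 (remainder 13), so no integer solutions.

no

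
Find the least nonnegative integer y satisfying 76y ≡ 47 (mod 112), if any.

gcd(112, 76):
  112 = 1×76 + 36
  76 = 2×36 + 4
  36 = 9×4
so gcd(112, 76) = 4.
4 does not divide 47, so the congruence has no solution.

no solution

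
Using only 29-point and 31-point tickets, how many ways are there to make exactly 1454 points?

2

Need nonnegative integers with 29j + 31k = 1454.
gcd(29, 31) = 1, and 29·(15) + 31·(-14) = 1.
So (j₀, k₀) = (21810, -20356); general j = 21810 + 31t, k = -20356 - 29t.
j ≥ 0 ⇒ t ≥ -703; k ≥ 0 ⇒ t ≤ -702. That's 2 values of t.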